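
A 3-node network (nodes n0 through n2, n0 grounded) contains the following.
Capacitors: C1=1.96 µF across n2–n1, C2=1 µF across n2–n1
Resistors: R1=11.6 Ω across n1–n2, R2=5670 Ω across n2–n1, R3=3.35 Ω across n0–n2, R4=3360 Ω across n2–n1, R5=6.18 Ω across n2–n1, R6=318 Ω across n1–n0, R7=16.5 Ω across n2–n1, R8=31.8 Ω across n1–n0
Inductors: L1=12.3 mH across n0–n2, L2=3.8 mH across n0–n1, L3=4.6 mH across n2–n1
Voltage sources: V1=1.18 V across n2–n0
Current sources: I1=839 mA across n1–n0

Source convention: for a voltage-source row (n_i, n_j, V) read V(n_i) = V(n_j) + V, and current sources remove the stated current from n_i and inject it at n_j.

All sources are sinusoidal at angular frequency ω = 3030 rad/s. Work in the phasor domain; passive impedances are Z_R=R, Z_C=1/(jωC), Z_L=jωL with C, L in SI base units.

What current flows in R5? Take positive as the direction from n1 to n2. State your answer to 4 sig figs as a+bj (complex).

MNA unknowns: 2 node voltages V₁..V_2 plus 1 source current (V1)
C1: Y=0.000+0.005939j on G[2,1]
R1: Y=0.08621+0.000j on G[1,2]
R2: Y=0.0001764+0.000j on G[2,1]
L1: Y=0.000-0.02683j on G[0,2]
R3: Y=0.2985+0.000j on G[0,2]
L2: Y=0.000-0.08685j on G[0,1]
C2: Y=0.000+0.003030j on G[2,1]
R4: Y=0.0002976+0.000j on G[2,1]
R5: Y=0.1618+0.000j on G[2,1]
L3: Y=0.000-0.07175j on G[2,1]
R6: Y=0.003145+0.000j on G[1,0]
R7: Y=0.06061+0.000j on G[2,1]
R8: Y=0.03145+0.000j on G[1,0]
V1: row V2−V0=1.18, i_V1 at 2,0
I1: z[1]−=0.839, z[0]+=0.839
solve → V1=-1.081-0.6862j, V2=1.180+0.000j
aux → i_V1=-1.094-0.03850j

-0.3659-0.1110j A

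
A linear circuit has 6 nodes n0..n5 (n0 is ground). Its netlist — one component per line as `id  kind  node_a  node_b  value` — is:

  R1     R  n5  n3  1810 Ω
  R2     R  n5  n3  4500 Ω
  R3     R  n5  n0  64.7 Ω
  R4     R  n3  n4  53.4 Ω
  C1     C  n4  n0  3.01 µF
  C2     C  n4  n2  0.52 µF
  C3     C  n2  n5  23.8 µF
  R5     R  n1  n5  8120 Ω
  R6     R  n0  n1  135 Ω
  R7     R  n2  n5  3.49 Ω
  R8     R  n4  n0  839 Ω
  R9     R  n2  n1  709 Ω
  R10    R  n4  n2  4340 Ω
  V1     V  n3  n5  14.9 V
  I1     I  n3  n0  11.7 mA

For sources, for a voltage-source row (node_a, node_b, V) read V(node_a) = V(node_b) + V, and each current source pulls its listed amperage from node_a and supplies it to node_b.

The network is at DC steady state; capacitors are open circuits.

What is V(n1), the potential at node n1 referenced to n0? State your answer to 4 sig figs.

Element admittances at DC:
  Y(R1) = 0.0005525 S between n5,n3
  Y(R2) = 0.0002222 S between n5,n3
  Y(R3) = 0.01546 S between n5,n0
  Y(R4) = 0.01873 S between n3,n4
  Y(C1) = 0.000 S between n4,n0
  Y(C2) = 0.000 S between n4,n2
  Y(C3) = 0.000 S between n2,n5
  Y(R5) = 0.0001232 S between n1,n5
  Y(R6) = 0.007407 S between n0,n1
  Y(R7) = 0.2865 S between n2,n5
  Y(R8) = 0.001192 S between n4,n0
  Y(R9) = 0.001410 S between n2,n1
  Y(R10) = 0.0002304 S between n4,n2
  V1: constraint V(n3)−V(n5) = 14.9
  I1: injects 0.0117 A into n0 (from n3)
Assemble and solve the 6×6 MNA system:
  V(n1)=-0.2685  V(n2)=-1.564  V(n3)=13.32  V(n4)=12.36  V(n5)=-1.581
  i(V1)=-0.04118

-0.2685 V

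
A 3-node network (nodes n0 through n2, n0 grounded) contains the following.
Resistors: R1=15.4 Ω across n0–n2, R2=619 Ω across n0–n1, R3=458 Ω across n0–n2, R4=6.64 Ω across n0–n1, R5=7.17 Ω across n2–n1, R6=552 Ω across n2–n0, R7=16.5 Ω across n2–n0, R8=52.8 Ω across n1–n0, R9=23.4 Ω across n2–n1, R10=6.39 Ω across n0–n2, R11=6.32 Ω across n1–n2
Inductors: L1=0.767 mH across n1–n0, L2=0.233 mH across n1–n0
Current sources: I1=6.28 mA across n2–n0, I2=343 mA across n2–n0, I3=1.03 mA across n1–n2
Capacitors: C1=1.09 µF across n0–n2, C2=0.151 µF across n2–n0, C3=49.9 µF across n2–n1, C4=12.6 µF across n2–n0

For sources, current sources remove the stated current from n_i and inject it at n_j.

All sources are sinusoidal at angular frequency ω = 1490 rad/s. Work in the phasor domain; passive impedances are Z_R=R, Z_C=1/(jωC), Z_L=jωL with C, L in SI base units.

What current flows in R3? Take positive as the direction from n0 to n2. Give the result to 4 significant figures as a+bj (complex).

0.001184-0.0001182j A

Apply KCL at each of the 2 non-ground nodes and solve the resulting linear system.
Node n1: branches {R2, L1, R4, R5, C3, R8, R9, L2, R11, I3} → V_1 = -0.001193-0.05135j
Node n2: branches {R1, I1, R3, C1, C2, R5, C3, I2, C4, R6, R7, R9, R10, R11, I3} → V_2 = -0.5422+0.05416j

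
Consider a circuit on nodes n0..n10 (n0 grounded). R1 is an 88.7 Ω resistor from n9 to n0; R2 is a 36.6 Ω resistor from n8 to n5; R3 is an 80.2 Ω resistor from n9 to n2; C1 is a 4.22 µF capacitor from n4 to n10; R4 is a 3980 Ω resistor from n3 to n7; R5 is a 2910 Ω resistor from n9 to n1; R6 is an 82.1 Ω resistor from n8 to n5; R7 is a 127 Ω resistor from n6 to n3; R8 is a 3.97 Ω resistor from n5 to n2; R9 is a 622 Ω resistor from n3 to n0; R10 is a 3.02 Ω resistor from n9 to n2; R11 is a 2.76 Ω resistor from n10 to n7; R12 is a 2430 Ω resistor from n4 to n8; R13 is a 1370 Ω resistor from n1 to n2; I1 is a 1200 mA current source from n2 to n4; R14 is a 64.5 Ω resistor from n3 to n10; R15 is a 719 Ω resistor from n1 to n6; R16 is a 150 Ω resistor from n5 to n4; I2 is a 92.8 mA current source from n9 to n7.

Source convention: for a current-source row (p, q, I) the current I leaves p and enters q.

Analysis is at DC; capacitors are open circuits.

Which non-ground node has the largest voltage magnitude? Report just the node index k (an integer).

Apply KCL at each of the 10 non-ground nodes and solve the resulting linear system.
Node n1: branches {R5, R13, R15} → V_1 = 18.83
Node n2: branches {R3, R8, R10, R13, I1} → V_2 = -5.829
Node n3: branches {R4, R7, R9, R14} → V_3 = 41.24
Node n4: branches {C1, R12, I1, R16} → V_4 = 168.6
Node n5: branches {R2, R6, R8, R16} → V_5 = -1.065
Node n6: branches {R7, R15} → V_6 = 37.88
Node n7: branches {R4, R11, I2} → V_7 = 47.38
Node n8: branches {R2, R6, R12} → V_8 = 0.6839
Node n9: branches {R1, R3, R5, R10, I2} → V_9 = -5.881
Node n10: branches {C1, R11, R14} → V_10 = 47.13

4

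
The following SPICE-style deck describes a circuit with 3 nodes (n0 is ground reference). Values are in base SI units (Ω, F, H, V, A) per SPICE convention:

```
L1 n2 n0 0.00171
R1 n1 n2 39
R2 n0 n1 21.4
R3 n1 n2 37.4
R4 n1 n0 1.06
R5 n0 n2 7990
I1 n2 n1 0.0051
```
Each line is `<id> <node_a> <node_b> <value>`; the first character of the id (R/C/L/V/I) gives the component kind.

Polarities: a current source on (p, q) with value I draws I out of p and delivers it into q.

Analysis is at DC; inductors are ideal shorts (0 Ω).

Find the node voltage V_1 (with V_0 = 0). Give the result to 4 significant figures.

0.004892 V

MNA unknowns: 2 node voltages V₁..V_2 plus 1 source current (L1)
L1: row V2−V0=0, i_L1 at 2,0
R1: Y=0.02564 on G[1,2]
R2: Y=0.04673 on G[0,1]
R3: Y=0.02674 on G[1,2]
R4: Y=0.9434 on G[1,0]
R5: Y=0.0001252 on G[0,2]
I1: z[2]−=0.0051, z[1]+=0.0051
solve → V1=0.004892, V2=0.000
aux → i_L1=-0.004844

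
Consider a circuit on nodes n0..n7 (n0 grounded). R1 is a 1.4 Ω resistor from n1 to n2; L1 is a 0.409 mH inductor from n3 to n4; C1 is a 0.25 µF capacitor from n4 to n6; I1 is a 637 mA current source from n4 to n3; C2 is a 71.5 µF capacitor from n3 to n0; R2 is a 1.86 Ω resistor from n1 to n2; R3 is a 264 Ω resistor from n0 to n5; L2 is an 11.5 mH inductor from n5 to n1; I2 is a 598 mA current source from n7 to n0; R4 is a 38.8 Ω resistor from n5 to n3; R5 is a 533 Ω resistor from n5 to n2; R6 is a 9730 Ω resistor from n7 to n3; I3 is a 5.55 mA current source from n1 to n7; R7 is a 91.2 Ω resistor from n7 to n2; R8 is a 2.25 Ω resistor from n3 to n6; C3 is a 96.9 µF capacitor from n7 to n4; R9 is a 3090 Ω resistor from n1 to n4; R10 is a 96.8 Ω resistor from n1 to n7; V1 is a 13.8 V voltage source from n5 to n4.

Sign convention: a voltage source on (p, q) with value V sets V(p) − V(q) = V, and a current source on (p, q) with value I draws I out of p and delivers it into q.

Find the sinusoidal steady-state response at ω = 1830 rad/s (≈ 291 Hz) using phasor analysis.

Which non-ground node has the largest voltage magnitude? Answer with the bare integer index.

5

Element admittances at ω=1830 rad/s:
  Y(R1) = 0.7143+0.000j S between n1,n2
  Y(L1) = 0.000-1.336j S between n3,n4
  Y(C1) = 0.000+0.0004575j S between n4,n6
  I1: injects 0.637 A into n3 (from n4)
  Y(C2) = 0.000+0.1308j S between n3,n0
  Y(R2) = 0.5376+0.000j S between n1,n2
  Y(R3) = 0.003788+0.000j S between n0,n5
  Y(L2) = 0.000-0.04752j S between n5,n1
  I2: injects 0.598 A into n0 (from n7)
  Y(R4) = 0.02577+0.000j S between n5,n3
  Y(R5) = 0.001876+0.000j S between n5,n2
  Y(R6) = 0.0001028+0.000j S between n7,n3
  I3: injects 0.00555 A into n7 (from n1)
  Y(R7) = 0.01096+0.000j S between n7,n2
  Y(R8) = 0.4444+0.000j S between n3,n6
  Y(C3) = 0.000+0.1773j S between n7,n4
  Y(R9) = 0.0003236+0.000j S between n1,n4
  Y(R10) = 0.01033+0.000j S between n1,n7
  V1: constraint V(n5)−V(n4) = 13.8
Assemble and solve the 8×8 MNA system:
  V(n1)=10.29-1.339j  V(n2)=10.20-1.270j  V(n3)=-0.1082+4.966j  V(n4)=-0.1212+3.737j  V(n5)=13.68+3.737j  V(n6)=-0.1069+4.966j  V(n7)=-0.9664+5.731j
  i(V1)=-0.6548+0.1690j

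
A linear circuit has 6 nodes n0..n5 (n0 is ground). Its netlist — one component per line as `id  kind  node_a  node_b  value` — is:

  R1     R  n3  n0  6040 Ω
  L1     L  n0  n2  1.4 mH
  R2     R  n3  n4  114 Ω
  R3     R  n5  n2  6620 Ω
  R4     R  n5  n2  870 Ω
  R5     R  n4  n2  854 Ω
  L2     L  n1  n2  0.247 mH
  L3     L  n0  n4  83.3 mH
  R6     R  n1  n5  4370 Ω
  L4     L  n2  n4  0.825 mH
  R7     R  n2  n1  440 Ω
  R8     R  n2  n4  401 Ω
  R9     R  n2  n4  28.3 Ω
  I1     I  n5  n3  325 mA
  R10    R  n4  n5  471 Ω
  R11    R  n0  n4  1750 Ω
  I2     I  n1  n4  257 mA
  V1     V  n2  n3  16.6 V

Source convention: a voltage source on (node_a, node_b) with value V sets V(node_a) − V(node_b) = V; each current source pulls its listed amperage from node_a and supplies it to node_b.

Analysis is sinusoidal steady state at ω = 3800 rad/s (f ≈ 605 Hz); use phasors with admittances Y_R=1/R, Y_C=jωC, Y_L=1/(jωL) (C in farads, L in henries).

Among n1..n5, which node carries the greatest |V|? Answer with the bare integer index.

Element admittances at ω=3800 rad/s:
  Y(R1) = 0.0001656+0.000j S between n3,n0
  Y(L1) = 0.000-0.1880j S between n0,n2
  Y(R2) = 0.008772+0.000j S between n3,n4
  Y(R3) = 0.0001511+0.000j S between n5,n2
  Y(R4) = 0.001149+0.000j S between n5,n2
  Y(R5) = 0.001171+0.000j S between n4,n2
  Y(L2) = 0.000-1.065j S between n1,n2
  Y(L3) = 0.000-0.003159j S between n0,n4
  Y(R6) = 0.0002288+0.000j S between n1,n5
  Y(L4) = 0.000-0.3190j S between n2,n4
  Y(R7) = 0.002273+0.000j S between n2,n1
  Y(R8) = 0.002494+0.000j S between n2,n4
  Y(R9) = 0.03534+0.000j S between n2,n4
  I1: injects 0.325 A into n3 (from n5)
  Y(R10) = 0.002123+0.000j S between n4,n5
  Y(R11) = 0.0005714+0.000j S between n0,n4
  I2: injects 0.257 A into n4 (from n1)
  V1: constraint V(n2)−V(n3) = 16.6
Assemble and solve the 6×6 MNA system:
  V(n1)=-0.0006190-0.2420j  V(n2)=-4.059e-05+0.01838j  V(n3)=-16.60+0.01838j  V(n4)=-0.03587-0.2170j  V(n5)=-89.00-0.1348j
  i(V1)=-0.4730+0.002068j

5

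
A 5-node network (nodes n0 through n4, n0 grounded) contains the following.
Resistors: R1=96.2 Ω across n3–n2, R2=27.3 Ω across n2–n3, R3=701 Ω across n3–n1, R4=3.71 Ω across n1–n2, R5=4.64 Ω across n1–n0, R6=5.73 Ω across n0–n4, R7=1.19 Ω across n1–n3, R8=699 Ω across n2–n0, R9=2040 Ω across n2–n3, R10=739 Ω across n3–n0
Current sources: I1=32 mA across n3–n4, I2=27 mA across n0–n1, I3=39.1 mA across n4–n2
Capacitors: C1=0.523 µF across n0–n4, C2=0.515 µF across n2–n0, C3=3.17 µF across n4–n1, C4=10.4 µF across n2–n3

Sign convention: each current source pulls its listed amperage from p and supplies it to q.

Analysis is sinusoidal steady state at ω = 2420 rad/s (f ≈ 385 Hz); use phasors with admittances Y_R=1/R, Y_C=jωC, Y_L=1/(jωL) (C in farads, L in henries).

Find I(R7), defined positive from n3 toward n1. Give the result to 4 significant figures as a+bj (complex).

-0.02481+0.002935j A

MNA unknowns: 4 node voltages V₁..V_4
R1: Y=0.01040+0.000j on G[3,2]
R2: Y=0.03663+0.000j on G[2,3]
R3: Y=0.001427+0.000j on G[3,1]
R4: Y=0.2695+0.000j on G[1,2]
R5: Y=0.2155+0.000j on G[1,0]
I1: z[3]−=0.032, z[4]+=0.032
R6: Y=0.1745+0.000j on G[0,4]
C1: Y=0.000+0.001266j on G[0,4]
R7: Y=0.8403+0.000j on G[1,3]
C2: Y=0.000+0.001246j on G[2,0]
R8: Y=0.001431+0.000j on G[2,0]
C3: Y=0.000+0.007671j on G[4,1]
R9: Y=0.0004902+0.000j on G[2,3]
R10: Y=0.001353+0.000j on G[3,0]
C4: Y=0.000+0.02517j on G[2,3]
I2: z[0]−=0.027, z[1]+=0.027
I3: z[4]−=0.0391, z[2]+=0.0391
solve → V1=0.1549-0.008336j, V2=0.2713-0.02037j, V3=0.1254-0.004843j, V4=-0.03986+0.008851j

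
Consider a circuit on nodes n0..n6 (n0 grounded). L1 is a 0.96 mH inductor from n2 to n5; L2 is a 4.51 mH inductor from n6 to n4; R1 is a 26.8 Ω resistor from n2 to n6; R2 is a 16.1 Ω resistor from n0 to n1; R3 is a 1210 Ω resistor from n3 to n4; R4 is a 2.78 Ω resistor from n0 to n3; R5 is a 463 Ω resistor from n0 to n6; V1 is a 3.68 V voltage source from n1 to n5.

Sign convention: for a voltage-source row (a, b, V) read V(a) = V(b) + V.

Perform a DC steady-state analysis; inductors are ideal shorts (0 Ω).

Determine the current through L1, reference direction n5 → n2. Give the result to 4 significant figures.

-0.009736 A

Apply KCL at each of the 6 non-ground nodes and solve the resulting linear system.
Node n1: branches {R2, V1} → V_1 = 0.1567
Node n2: branches {L1, R1} → V_2 = -3.523
Node n3: branches {R3, R4} → V_3 = -0.007478
Node n4: branches {L2, R3} → V_4 = -3.262
Node n5: branches {L1, V1} → V_5 = -3.523
Node n6: branches {L2, R1, R5} → V_6 = -3.262
Source currents: i(L1)=0.009736, i(L2)=-0.002690, i(V1)=-0.009736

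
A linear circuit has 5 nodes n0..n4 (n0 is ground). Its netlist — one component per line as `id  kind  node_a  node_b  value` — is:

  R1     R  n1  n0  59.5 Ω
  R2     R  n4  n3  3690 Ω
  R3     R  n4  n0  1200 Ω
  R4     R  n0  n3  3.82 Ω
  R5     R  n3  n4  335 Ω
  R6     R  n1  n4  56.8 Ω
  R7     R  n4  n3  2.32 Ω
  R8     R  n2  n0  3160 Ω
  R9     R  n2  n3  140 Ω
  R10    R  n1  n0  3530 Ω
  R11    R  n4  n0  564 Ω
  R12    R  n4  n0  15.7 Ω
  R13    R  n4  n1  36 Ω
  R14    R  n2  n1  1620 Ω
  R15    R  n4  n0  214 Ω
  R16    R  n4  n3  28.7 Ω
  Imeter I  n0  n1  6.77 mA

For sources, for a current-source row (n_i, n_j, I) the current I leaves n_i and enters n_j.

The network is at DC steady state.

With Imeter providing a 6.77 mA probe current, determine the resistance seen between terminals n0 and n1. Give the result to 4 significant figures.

Element admittances at DC:
  Y(R1) = 0.01681 S between n1,n0
  Y(R2) = 0.0002710 S between n4,n3
  Y(R3) = 0.0008333 S between n4,n0
  Y(R4) = 0.2618 S between n0,n3
  Y(R5) = 0.002985 S between n3,n4
  Y(R6) = 0.01761 S between n1,n4
  Y(R7) = 0.4310 S between n4,n3
  Y(R8) = 0.0003165 S between n2,n0
  Y(R9) = 0.007143 S between n2,n3
  Y(R10) = 0.0002833 S between n1,n0
  Y(R11) = 0.001773 S between n4,n0
  Y(R12) = 0.06369 S between n4,n0
  Y(R13) = 0.02778 S between n4,n1
  Y(R14) = 0.0006173 S between n2,n1
  Y(R15) = 0.004673 S between n4,n0
  Y(R16) = 0.03484 S between n4,n3
  Imeter: injects 0.00677 A into n1 (from n0)
Assemble and solve the 4×4 MNA system:
  V(n1)=0.1216  V(n2)=0.02044  V(n3)=0.01261  V(n4)=0.01952

R_eq = 17.95 Ω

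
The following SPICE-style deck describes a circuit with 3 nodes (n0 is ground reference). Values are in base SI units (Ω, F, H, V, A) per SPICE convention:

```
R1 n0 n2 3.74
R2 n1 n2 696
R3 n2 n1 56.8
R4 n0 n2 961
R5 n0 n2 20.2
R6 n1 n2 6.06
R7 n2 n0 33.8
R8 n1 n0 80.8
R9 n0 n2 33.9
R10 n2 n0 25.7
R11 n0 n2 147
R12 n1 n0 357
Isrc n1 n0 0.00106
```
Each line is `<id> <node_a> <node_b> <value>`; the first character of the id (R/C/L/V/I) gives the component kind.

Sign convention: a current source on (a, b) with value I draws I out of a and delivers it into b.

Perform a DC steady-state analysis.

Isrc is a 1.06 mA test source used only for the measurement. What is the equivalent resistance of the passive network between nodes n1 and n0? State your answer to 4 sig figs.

R_eq = 6.973 Ω

Apply KCL at each of the 2 non-ground nodes and solve the resulting linear system.
Node n1: branches {R2, R3, R6, R8, R12, Isrc} → V_1 = -0.007392
Node n2: branches {R1, R2, R3, R4, R5, R6, R7, R9, R10, R11} → V_2 = -0.002242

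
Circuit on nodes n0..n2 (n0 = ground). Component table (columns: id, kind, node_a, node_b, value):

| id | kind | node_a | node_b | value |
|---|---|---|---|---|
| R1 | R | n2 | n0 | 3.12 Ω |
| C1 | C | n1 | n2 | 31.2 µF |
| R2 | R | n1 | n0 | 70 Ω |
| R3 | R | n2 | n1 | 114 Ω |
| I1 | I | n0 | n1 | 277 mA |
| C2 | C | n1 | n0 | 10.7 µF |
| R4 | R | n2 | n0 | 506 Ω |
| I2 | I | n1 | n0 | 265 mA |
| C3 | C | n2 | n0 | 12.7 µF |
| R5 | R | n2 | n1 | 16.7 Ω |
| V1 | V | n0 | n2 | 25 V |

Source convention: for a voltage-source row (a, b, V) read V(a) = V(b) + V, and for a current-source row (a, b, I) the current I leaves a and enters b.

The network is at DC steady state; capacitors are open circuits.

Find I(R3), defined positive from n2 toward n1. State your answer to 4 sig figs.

-0.03904 A

Apply KCL at each of the 2 non-ground nodes and solve the resulting linear system.
Node n1: branches {C1, R2, R3, I1, C2, I2, R5} → V_1 = -20.55
Node n2: branches {R1, C1, R3, R4, C3, R5, V1} → V_2 = -25.00
Source currents: i(V1)=-8.368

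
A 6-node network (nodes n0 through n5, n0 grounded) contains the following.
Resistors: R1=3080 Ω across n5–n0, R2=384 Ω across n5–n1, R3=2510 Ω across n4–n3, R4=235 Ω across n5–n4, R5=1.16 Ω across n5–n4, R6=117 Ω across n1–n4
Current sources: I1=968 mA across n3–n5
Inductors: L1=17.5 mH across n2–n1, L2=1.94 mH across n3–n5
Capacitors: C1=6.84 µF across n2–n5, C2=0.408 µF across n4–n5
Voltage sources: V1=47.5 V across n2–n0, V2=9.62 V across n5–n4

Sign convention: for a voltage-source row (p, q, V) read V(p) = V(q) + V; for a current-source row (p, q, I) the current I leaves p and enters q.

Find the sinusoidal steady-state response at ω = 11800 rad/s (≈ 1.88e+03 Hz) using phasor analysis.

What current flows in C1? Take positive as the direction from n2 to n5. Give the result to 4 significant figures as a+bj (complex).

0.001637+0.03168j A

MNA unknowns: 5 node voltages V₁..V_5 plus 2 source currents (V1, V2)
R1: Y=0.0003247+0.000j on G[5,0]
R2: Y=0.002604+0.000j on G[5,1]
I1: z[3]−=0.968, z[5]+=0.968
R3: Y=0.0003984+0.000j on G[4,3]
L1: Y=0.000-0.004843j on G[2,1]
R4: Y=0.004255+0.000j on G[5,4]
C1: Y=0.000+0.08071j on G[2,5]
R5: Y=0.8621+0.000j on G[5,4]
R6: Y=0.008547+0.000j on G[1,4]
L2: Y=0.000-0.04368j on G[3,5]
C2: Y=0.000+0.004814j on G[4,5]
V1: row V2−V0=47.5, i_V1 at 2,0
V2: row V5−V4=9.62, i_V2 at 5,4
solve → V1=40.96-2.820j, V2=47.50+0.000j, V3=46.90-22.23j, V4=37.49+0.02028j, V5=47.11+0.02028j
aux → i_V1=-0.01529-6.584e-06j, i_V2=-8.367-0.01317j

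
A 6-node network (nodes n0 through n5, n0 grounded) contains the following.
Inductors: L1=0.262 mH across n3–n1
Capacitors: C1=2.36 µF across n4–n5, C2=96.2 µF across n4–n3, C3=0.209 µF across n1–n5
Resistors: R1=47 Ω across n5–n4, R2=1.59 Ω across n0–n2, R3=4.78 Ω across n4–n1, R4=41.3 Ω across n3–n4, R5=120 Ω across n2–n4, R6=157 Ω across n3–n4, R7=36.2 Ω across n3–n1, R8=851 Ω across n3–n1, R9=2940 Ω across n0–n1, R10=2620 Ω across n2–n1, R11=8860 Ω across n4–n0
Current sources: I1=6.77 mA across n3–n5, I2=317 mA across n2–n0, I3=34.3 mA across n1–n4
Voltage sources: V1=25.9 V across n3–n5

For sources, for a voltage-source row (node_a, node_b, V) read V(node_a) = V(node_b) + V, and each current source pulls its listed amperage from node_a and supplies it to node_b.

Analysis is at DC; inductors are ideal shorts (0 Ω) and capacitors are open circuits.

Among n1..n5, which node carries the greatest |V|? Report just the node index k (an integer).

5

Apply KCL at each of the 5 non-ground nodes and solve the resulting linear system.
Node n1: branches {L1, R3, R7, C3, R8, I3, R9, R10} → V_1 = 1.340
Node n2: branches {R2, I2, R5, R10} → V_2 = -0.5046
Node n3: branches {L1, I1, R4, R6, R7, C2, R8, V1} → V_3 = 1.340
Node n4: branches {C1, R1, R3, R4, R5, R6, C2, I3, R11} → V_4 = -0.6352
Node n5: branches {C1, R1, I1, C3, V1} → V_5 = -24.56
Source currents: i(L1)=0.4486, i(V1)=-0.5158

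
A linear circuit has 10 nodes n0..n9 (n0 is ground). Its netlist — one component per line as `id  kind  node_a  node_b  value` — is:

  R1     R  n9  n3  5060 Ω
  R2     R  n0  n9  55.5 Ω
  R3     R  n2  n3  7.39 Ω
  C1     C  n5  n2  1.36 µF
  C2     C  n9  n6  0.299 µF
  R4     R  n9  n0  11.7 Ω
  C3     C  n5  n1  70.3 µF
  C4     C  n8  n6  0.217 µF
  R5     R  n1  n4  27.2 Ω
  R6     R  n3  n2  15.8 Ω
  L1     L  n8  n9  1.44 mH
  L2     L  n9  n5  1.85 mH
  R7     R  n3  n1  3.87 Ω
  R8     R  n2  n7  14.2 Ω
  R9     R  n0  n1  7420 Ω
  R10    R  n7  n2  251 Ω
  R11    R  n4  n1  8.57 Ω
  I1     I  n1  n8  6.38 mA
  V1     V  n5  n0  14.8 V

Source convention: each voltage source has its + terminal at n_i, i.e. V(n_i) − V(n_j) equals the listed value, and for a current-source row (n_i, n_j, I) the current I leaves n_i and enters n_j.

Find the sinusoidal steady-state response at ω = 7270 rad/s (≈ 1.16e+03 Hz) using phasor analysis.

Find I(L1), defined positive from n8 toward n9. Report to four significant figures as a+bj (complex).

Element admittances at ω=7270 rad/s:
  Y(R1) = 0.0001976+0.000j S between n9,n3
  Y(R2) = 0.01802+0.000j S between n0,n9
  Y(R3) = 0.1353+0.000j S between n2,n3
  Y(C1) = 0.000+0.009887j S between n5,n2
  Y(C2) = 0.000+0.002174j S between n9,n6
  Y(R4) = 0.08547+0.000j S between n9,n0
  Y(C3) = 0.000+0.5111j S between n5,n1
  Y(C4) = 0.000+0.001578j S between n8,n6
  Y(R5) = 0.03676+0.000j S between n1,n4
  Y(R6) = 0.06329+0.000j S between n3,n2
  Y(L1) = 0.000-0.09552j S between n8,n9
  Y(L2) = 0.000-0.07435j S between n9,n5
  Y(R7) = 0.2584+0.000j S between n3,n1
  Y(R8) = 0.07042+0.000j S between n2,n7
  Y(R9) = 0.0001348+0.000j S between n0,n1
  Y(R10) = 0.003984+0.000j S between n7,n2
  Y(R11) = 0.1167+0.000j S between n4,n1
  I1: injects 0.00638 A into n8 (from n1)
  V1: constraint V(n5)−V(n0) = 14.8
Assemble and solve the 10×10 MNA system:
  V(n1)=14.80+0.01984j  V(n2)=14.79+0.01526j  V(n3)=14.79+0.01483j  V(n4)=14.80+0.01984j  V(n5)=14.80+0.000j  V(n6)=5.085-6.938j  V(n7)=14.79+0.01526j  V(n8)=5.085-6.899j  V(n9)=5.085-6.966j
  i(V1)=-0.5283+0.7209j

0.006442+0.000j A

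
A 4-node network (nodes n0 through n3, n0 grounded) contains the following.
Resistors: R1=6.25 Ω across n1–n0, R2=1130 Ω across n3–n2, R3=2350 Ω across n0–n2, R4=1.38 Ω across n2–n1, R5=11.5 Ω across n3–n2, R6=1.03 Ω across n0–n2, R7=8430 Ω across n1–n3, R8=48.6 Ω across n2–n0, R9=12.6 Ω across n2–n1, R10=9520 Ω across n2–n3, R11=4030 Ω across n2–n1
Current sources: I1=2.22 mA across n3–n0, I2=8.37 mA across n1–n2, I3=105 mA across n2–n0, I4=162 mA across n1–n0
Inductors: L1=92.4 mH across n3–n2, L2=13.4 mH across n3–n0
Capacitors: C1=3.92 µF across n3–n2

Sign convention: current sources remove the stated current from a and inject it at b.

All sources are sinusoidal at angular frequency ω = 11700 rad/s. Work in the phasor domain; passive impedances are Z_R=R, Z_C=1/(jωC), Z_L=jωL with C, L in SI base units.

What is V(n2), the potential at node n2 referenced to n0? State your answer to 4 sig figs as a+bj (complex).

-0.2141-0.001366j V

MNA unknowns: 3 node voltages V₁..V_3
R1: Y=0.1600+0.000j on G[1,0]
R2: Y=0.0008850+0.000j on G[3,2]
I1: z[3]−=0.00222, z[0]+=0.00222
R3: Y=0.0004255+0.000j on G[0,2]
I2: z[1]−=0.00837, z[2]+=0.00837
R4: Y=0.7246+0.000j on G[2,1]
R5: Y=0.08696+0.000j on G[3,2]
L1: Y=0.000-0.0009250j on G[3,2]
R6: Y=0.9709+0.000j on G[0,2]
R7: Y=0.0001186+0.000j on G[1,3]
I3: z[2]−=0.105, z[0]+=0.105
R8: Y=0.02058+0.000j on G[2,0]
C1: Y=0.000+0.04586j on G[3,2]
R9: Y=0.07937+0.000j on G[2,1]
L2: Y=0.000-0.006378j on G[3,0]
R10: Y=0.0001050+0.000j on G[2,3]
R11: Y=0.0002481+0.000j on G[2,1]
I4: z[1]−=0.162, z[0]+=0.162
solve → V1=-0.3552-0.001140j, V2=-0.2141-0.001366j, V3=-0.2410-0.005081j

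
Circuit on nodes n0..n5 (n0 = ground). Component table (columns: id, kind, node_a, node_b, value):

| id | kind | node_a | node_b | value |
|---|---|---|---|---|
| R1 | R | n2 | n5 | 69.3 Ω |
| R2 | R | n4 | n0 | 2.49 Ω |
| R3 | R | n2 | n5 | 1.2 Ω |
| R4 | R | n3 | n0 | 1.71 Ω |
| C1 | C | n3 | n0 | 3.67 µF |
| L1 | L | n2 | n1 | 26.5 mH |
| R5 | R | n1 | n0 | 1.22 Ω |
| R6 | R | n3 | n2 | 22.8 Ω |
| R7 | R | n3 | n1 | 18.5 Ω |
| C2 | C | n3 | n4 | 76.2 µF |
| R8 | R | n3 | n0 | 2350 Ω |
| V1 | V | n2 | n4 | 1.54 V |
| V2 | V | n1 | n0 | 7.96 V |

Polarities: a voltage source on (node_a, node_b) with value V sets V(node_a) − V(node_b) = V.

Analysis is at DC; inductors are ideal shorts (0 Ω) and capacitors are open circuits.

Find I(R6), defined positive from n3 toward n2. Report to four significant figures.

-0.2991 A

Element admittances at DC:
  Y(R1) = 0.01443 S between n2,n5
  Y(R2) = 0.4016 S between n4,n0
  Y(R3) = 0.8333 S between n2,n5
  Y(R4) = 0.5848 S between n3,n0
  Y(C1) = 0.000 S between n3,n0
  L1: short n2↔n1 (DC inductor)
  Y(R5) = 0.8197 S between n1,n0
  Y(R6) = 0.04386 S between n3,n2
  Y(R7) = 0.05405 S between n3,n1
  Y(C2) = 0.000 S between n3,n4
  Y(R8) = 0.0004255 S between n3,n0
  V1: constraint V(n2)−V(n4) = 1.54
  V2: constraint V(n1)−V(n0) = 7.96
Assemble and solve the 8×8 MNA system:
  V(n1)=7.960  V(n2)=7.960  V(n3)=1.141  V(n4)=6.420  V(n5)=7.960
  i(L1)=-2.877  i(V1)=2.578  i(V2)=-9.771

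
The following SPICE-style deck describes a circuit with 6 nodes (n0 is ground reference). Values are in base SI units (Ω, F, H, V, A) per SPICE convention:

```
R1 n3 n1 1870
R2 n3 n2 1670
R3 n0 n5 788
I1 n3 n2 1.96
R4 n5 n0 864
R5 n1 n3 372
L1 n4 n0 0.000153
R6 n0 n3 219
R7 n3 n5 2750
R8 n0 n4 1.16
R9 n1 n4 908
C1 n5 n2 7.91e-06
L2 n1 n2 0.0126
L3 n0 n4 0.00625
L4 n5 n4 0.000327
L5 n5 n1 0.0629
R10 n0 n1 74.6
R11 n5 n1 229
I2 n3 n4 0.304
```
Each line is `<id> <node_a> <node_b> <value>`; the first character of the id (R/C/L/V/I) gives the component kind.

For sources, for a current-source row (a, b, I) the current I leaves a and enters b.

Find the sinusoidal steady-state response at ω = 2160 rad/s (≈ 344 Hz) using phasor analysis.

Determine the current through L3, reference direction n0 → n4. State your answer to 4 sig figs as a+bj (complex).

Element admittances at ω=2160 rad/s:
  Y(R1) = 0.0005348+0.000j S between n3,n1
  Y(R2) = 0.0005988+0.000j S between n3,n2
  Y(R3) = 0.001269+0.000j S between n0,n5
  I1: injects 1.96 A into n2 (from n3)
  Y(R4) = 0.001157+0.000j S between n5,n0
  Y(R5) = 0.002688+0.000j S between n1,n3
  Y(L1) = 0.000-3.026j S between n4,n0
  Y(R6) = 0.004566+0.000j S between n0,n3
  Y(R7) = 0.0003636+0.000j S between n3,n5
  Y(R8) = 0.8621+0.000j S between n0,n4
  Y(R9) = 0.001101+0.000j S between n1,n4
  Y(C1) = 0.000+0.01709j S between n5,n2
  Y(L2) = 0.000-0.03674j S between n1,n2
  Y(L3) = 0.000-0.07407j S between n0,n4
  Y(L4) = 0.000-1.416j S between n5,n4
  Y(L5) = 0.000-0.007360j S between n5,n1
  Y(R10) = 0.01340+0.000j S between n0,n1
  Y(R11) = 0.004367+0.000j S between n5,n1
  I2: injects 0.304 A into n4 (from n3)
Assemble and solve the 5×5 MNA system:
  V(n1)=49.02-58.97j  V(n2)=92.49-20.68j  V(n3)=-234.4-23.12j  V(n4)=-0.2336+0.1989j  V(n5)=-0.9121+0.2392j

-0.01473-0.01730j A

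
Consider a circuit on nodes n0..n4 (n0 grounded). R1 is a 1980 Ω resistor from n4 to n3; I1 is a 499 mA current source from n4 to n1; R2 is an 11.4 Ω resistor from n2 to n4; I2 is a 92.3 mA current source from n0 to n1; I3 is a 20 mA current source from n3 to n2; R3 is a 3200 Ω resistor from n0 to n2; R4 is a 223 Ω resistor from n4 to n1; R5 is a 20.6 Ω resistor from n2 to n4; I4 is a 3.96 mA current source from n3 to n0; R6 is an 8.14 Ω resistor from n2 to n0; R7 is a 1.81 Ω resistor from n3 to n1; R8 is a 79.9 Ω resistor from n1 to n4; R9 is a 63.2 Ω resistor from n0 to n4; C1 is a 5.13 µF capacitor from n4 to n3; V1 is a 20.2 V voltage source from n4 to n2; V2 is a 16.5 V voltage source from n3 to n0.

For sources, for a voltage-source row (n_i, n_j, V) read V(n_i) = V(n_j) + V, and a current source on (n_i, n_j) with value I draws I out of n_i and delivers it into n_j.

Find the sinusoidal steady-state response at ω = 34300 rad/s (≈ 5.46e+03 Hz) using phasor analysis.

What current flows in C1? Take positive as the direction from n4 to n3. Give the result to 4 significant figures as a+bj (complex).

-0.1494-0.1324j A

Element admittances at ω=34300 rad/s:
  Y(R1) = 0.0005051+0.000j S between n4,n3
  I1: injects 0.499 A into n1 (from n4)
  Y(R2) = 0.08772+0.000j S between n2,n4
  I2: injects 0.0923 A into n1 (from n0)
  I3: injects 0.02 A into n2 (from n3)
  Y(R3) = 0.0003125+0.000j S between n0,n2
  Y(R4) = 0.004484+0.000j S between n4,n1
  Y(R5) = 0.04854+0.000j S between n2,n4
  I4: injects 0.00396 A into n0 (from n3)
  Y(R6) = 0.1229+0.000j S between n2,n0
  Y(R7) = 0.5525+0.000j S between n3,n1
  Y(R8) = 0.01252+0.000j S between n1,n4
  Y(R9) = 0.01582+0.000j S between n0,n4
  Y(C1) = 0.000+0.1760j S between n4,n3
  V1: constraint V(n4)−V(n2) = 20.2
  V2: constraint V(n3)−V(n0) = 16.5
Assemble and solve the 6×6 MNA system:
  V(n1)=17.52+0.02534j  V(n2)=-4.452+0.8488j  V(n3)=16.50+0.000j  V(n4)=15.75+0.8488j
  i(V1)=-3.321+0.1045j  i(V2)=0.3875-0.1180j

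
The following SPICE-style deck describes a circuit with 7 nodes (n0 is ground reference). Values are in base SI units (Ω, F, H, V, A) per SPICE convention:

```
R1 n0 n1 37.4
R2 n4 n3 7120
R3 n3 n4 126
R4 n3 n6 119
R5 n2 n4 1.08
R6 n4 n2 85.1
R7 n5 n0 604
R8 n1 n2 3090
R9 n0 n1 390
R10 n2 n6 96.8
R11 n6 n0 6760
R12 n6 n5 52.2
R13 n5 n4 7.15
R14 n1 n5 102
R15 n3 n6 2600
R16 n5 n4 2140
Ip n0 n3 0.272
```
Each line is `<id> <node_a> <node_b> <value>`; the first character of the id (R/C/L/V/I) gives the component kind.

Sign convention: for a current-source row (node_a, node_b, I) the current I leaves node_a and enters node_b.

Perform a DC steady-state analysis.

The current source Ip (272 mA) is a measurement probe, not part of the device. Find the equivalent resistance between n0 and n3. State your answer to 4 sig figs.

Apply KCL at each of the 6 non-ground nodes and solve the resulting linear system.
Node n1: branches {R1, R8, R9, R14} → V_1 = 7.471
Node n2: branches {R5, R6, R8, R10} → V_2 = 30.30
Node n3: branches {R2, R3, R4, R15, Ip} → V_3 = 48.16
Node n4: branches {R2, R3, R5, R6, R13, R16} → V_4 = 30.27
Node n5: branches {R7, R12, R13, R14, R16} → V_5 = 29.05
Node n6: branches {R4, R10, R11, R12, R15} → V_6 = 33.64

R_eq = 177.0 Ω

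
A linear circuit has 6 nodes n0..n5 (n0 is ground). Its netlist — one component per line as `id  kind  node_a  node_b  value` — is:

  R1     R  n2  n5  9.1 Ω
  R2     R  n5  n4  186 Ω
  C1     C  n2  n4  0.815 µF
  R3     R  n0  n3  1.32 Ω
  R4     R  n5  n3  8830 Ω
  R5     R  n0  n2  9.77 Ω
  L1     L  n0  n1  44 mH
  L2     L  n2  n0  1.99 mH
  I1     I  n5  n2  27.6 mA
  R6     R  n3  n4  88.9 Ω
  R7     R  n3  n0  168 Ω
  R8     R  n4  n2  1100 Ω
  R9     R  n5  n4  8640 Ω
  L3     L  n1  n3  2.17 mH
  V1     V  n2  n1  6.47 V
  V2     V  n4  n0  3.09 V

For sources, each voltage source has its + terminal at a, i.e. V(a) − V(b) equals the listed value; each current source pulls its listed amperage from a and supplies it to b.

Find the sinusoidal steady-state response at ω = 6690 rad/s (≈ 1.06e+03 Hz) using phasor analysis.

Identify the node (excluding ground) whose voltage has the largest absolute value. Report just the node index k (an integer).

Element admittances at ω=6690 rad/s:
  Y(R1) = 0.1099+0.000j S between n2,n5
  Y(R2) = 0.005376+0.000j S between n5,n4
  Y(C1) = 0.000+0.005452j S between n2,n4
  Y(R3) = 0.7576+0.000j S between n0,n3
  Y(R4) = 0.0001133+0.000j S between n5,n3
  Y(R5) = 0.1024+0.000j S between n0,n2
  Y(L1) = 0.000-0.003397j S between n0,n1
  Y(L2) = 0.000-0.07511j S between n2,n0
  I1: injects 0.0276 A into n2 (from n5)
  Y(R6) = 0.01125+0.000j S between n3,n4
  Y(R7) = 0.005952+0.000j S between n3,n0
  Y(R8) = 0.0009091+0.000j S between n4,n2
  Y(R9) = 0.0001157+0.000j S between n5,n4
  Y(L3) = 0.000-0.06888j S between n1,n3
  V1: constraint V(n2)−V(n1) = 6.47
  V2: constraint V(n4)−V(n0) = 3.09
Assemble and solve the 7×7 MNA system:
  V(n1)=-4.342-1.303j  V(n2)=2.128-1.303j  V(n3)=-0.1041+0.3765j  V(n4)=3.090+0.000j  V(n5)=1.933-1.239j
  i(V1)=-0.1201+0.3066j  i(V2)=-0.03605-0.008998j

1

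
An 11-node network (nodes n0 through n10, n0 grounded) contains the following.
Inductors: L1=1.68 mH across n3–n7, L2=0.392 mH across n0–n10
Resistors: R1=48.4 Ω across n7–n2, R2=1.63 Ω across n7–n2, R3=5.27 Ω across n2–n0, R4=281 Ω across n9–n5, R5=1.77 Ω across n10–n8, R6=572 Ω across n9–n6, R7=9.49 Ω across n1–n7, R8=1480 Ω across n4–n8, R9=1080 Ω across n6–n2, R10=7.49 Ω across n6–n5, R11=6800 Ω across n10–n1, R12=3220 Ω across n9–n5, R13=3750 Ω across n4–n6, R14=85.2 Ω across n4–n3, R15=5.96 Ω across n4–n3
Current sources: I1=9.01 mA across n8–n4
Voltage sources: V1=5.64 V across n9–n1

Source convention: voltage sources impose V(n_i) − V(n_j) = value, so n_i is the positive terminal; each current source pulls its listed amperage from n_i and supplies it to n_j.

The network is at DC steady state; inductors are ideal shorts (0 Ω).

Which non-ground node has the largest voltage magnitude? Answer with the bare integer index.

9

MNA unknowns: 10 node voltages V₁..V_10 plus 3 source currents (L1, L2, V1)
L1: row V3−V7=0, i_L1 at 3,7
L2: row V0−V10=0, i_L2 at 0,10
R1: Y=0.02066 on G[7,2]
R2: Y=0.6135 on G[7,2]
R3: Y=0.1898 on G[2,0]
R4: Y=0.003559 on G[9,5]
R5: Y=0.5650 on G[10,8]
R6: Y=0.001748 on G[9,6]
R7: Y=0.1054 on G[1,7]
R8: Y=0.0006757 on G[4,8]
R9: Y=0.0009259 on G[6,2]
R10: Y=0.1335 on G[6,5]
R11: Y=0.0001471 on G[10,1]
R12: Y=0.0003106 on G[9,5]
I1: z[8]−=0.00901, z[4]+=0.00901
R13: Y=0.0002667 on G[4,6]
R14: Y=0.01174 on G[4,3]
R15: Y=0.1678 on G[4,3]
V1: row V9−V1=5.64, i_V1 at 9,1
solve → V1=0.002455, V2=0.04703, V3=0.05438, V4=0.1108, V5=4.677, V6=4.649, V7=0.05438, V8=-0.01580, V9=5.642, V10=0.000
aux → i_L1=0.01013, i_L2=0.008924, i_V1=-0.005471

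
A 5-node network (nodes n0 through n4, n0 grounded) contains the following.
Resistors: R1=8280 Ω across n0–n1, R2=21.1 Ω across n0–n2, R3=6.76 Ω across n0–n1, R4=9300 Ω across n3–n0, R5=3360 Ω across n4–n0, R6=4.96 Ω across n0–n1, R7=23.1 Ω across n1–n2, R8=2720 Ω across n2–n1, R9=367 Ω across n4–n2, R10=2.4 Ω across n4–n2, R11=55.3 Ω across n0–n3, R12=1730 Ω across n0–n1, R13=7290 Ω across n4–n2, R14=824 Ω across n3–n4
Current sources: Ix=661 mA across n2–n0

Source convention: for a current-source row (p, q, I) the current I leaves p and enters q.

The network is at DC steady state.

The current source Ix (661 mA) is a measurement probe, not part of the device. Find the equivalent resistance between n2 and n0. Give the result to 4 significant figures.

MNA unknowns: 4 node voltages V₁..V_4
R1: Y=0.0001208 on G[0,1]
R2: Y=0.04739 on G[0,2]
R3: Y=0.1479 on G[0,1]
R4: Y=0.0001075 on G[3,0]
R5: Y=0.0002976 on G[4,0]
R6: Y=0.2016 on G[0,1]
R7: Y=0.04329 on G[1,2]
R8: Y=0.0003676 on G[2,1]
R9: Y=0.002725 on G[4,2]
R10: Y=0.4167 on G[4,2]
R11: Y=0.01808 on G[0,3]
R12: Y=0.0005780 on G[0,1]
R13: Y=0.0001372 on G[4,2]
R14: Y=0.001214 on G[3,4]
Ix: z[2]−=0.661, z[0]+=0.661
solve → V1=-0.8359, V2=-7.542, V3=-0.4701, V4=-7.516

R_eq = 11.41 Ω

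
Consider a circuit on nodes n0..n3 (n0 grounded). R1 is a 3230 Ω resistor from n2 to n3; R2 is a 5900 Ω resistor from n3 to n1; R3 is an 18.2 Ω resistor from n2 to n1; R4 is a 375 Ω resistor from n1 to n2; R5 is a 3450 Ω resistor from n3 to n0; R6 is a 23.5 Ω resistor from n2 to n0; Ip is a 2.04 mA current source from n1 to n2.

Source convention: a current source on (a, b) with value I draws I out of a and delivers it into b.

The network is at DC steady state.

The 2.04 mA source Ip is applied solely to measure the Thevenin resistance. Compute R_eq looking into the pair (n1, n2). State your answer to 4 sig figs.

MNA unknowns: 3 node voltages V₁..V_3
R1: Y=0.0003096 on G[2,3]
R2: Y=0.0001695 on G[3,1]
R3: Y=0.05495 on G[2,1]
R4: Y=0.002667 on G[1,2]
R5: Y=0.0002899 on G[3,0]
R6: Y=0.04255 on G[2,0]
Ip: z[1]−=0.00204, z[2]+=0.00204
solve → V1=-0.03528, V2=5.282e-05, V3=-0.007754

R_eq = 17.32 Ω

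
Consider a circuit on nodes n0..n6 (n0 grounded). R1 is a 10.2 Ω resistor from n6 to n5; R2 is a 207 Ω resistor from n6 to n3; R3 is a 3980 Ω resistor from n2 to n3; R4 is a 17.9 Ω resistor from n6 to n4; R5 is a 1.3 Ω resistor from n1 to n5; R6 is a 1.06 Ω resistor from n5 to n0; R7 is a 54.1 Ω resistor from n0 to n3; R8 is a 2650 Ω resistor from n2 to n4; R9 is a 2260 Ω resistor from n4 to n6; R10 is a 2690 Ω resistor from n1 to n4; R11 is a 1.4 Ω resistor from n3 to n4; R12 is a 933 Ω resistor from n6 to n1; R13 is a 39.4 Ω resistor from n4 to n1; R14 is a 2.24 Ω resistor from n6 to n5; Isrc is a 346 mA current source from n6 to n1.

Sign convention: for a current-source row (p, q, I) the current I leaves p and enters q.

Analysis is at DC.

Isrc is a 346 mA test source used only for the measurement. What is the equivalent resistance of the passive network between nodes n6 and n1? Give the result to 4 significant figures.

R_eq = 2.948 Ω

Apply KCL at each of the 6 non-ground nodes and solve the resulting linear system.
Node n1: branches {R5, R10, R12, R13, Isrc} → V_1 = 0.4306
Node n2: branches {R3, R8} → V_2 = -0.2361
Node n3: branches {R2, R3, R7, R11} → V_3 = -0.2339
Node n4: branches {R4, R8, R9, R10, R11, R13} → V_4 = -0.2375
Node n5: branches {R1, R5, R6, R14} → V_5 = 0.004582
Node n6: branches {R1, R2, R4, R9, R12, R14, Isrc} → V_6 = -0.5894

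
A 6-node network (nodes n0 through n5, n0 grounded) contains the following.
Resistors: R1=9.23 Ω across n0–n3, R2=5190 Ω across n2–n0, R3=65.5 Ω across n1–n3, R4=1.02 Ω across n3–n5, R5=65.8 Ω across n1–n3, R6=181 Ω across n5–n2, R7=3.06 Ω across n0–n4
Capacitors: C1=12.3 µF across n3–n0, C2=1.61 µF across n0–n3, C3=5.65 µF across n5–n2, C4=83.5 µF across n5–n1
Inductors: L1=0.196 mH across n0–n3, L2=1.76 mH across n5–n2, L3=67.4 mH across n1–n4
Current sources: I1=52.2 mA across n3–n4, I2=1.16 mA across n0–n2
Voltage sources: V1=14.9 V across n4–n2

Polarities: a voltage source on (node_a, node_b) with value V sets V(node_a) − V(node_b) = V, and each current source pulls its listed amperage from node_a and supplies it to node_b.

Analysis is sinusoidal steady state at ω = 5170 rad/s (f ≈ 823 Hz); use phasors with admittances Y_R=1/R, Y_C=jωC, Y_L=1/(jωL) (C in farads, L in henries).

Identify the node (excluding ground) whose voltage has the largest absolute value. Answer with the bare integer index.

MNA unknowns: 5 node voltages V₁..V_5 plus 1 source current (V1)
R1: Y=0.1083+0.000j on G[0,3]
C1: Y=0.000+0.06359j on G[3,0]
L1: Y=0.000-0.9869j on G[0,3]
L2: Y=0.000-0.1099j on G[5,2]
I1: z[3]−=0.0522, z[4]+=0.0522
I2: z[0]−=0.00116, z[2]+=0.00116
R2: Y=0.0001927+0.000j on G[2,0]
R3: Y=0.01527+0.000j on G[1,3]
C2: Y=0.000+0.008324j on G[0,3]
C3: Y=0.000+0.02921j on G[5,2]
C4: Y=0.000+0.4317j on G[5,1]
R4: Y=0.9804+0.000j on G[3,5]
R5: Y=0.01520+0.000j on G[1,3]
R6: Y=0.005525+0.000j on G[5,2]
R7: Y=0.3268+0.000j on G[0,4]
L3: Y=0.000-0.002870j on G[1,4]
V1: row V4−V2=14.9, i_V1 at 4,2
solve → V1=-1.524+0.6117j, V2=-13.62-2.921j, V3=-1.082-0.3257j, V4=1.282-2.921j, V5=-1.439+0.6193j
aux → i_V1=-0.3567+0.9626j

2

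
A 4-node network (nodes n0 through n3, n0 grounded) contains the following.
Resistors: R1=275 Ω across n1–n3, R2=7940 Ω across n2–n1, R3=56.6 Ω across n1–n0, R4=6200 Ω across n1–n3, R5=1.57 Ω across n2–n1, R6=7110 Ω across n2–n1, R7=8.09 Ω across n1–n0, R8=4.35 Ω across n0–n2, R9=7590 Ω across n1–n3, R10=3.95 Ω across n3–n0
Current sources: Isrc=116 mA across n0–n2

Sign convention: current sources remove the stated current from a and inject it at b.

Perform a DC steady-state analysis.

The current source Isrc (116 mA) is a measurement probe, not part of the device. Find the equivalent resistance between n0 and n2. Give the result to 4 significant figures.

R_eq = 2.873 Ω

Element admittances at DC:
  Y(R1) = 0.003636 S between n1,n3
  Y(R2) = 0.0001259 S between n2,n1
  Y(R3) = 0.01767 S between n1,n0
  Y(R4) = 0.0001613 S between n1,n3
  Y(R5) = 0.6369 S between n2,n1
  Y(R6) = 0.0001406 S between n2,n1
  Y(R7) = 0.1236 S between n1,n0
  Y(R8) = 0.2299 S between n0,n2
  Y(R9) = 0.0001318 S between n1,n3
  Y(R10) = 0.2532 S between n3,n0
  Isrc: injects 0.116 A into n2 (from n0)
Assemble and solve the 3×3 MNA system:
  V(n1)=0.2714  V(n2)=0.3332  V(n3)=0.004148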